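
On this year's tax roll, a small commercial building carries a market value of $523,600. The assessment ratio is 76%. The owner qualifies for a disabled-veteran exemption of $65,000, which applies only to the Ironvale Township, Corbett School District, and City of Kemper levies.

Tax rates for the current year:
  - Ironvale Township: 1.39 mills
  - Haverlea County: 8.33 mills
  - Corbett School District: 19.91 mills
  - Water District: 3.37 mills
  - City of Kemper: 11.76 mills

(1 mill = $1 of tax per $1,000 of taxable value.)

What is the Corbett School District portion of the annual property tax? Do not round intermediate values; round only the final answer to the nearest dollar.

Assessed value = $523,600 × 0.76 = $397,936
Corbett School District taxable value = $397,936 − $65,000 = $332,936
Corbett School District levy = $332,936 × 0.01991 = $6,628.75576

$6,629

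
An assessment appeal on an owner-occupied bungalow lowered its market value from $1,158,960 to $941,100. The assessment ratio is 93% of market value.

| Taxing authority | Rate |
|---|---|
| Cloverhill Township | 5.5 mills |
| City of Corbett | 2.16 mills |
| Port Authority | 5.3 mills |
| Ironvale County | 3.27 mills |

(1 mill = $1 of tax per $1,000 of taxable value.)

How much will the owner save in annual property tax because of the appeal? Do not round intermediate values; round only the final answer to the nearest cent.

$3,288.36

Old assessed value = $1,158,960 × 0.93 = $1,077,832.8
New assessed value = $941,100 × 0.93 = $875,223
Combined rate = 0.0055 + 0.00216 + 0.0053 + 0.00327 = 0.01623
Old tax = $1,077,832.8 × 0.01623 = $17,493.226344
New tax = $875,223 × 0.01623 = $14,204.86929
Reduction = $17,493.226344 − $14,204.86929 = $3,288.357054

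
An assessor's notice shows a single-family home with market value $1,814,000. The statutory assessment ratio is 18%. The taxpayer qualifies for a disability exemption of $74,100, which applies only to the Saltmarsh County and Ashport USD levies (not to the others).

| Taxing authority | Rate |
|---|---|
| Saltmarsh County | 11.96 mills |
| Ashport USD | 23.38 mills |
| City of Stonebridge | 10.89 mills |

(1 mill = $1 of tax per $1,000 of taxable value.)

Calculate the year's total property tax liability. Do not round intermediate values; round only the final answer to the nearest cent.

Assessed value = $1,814,000 × 0.18 = $326,520
Saltmarsh County: ($326,520 − $74,100) × 0.01196 = $252,420 × 0.01196 = $3,018.9432
Ashport USD: ($326,520 − $74,100) × 0.02338 = $252,420 × 0.02338 = $5,901.5796
City of Stonebridge: $326,520 × 0.01089 = $3,555.8028
Total = $12,476.3256

$12,476.33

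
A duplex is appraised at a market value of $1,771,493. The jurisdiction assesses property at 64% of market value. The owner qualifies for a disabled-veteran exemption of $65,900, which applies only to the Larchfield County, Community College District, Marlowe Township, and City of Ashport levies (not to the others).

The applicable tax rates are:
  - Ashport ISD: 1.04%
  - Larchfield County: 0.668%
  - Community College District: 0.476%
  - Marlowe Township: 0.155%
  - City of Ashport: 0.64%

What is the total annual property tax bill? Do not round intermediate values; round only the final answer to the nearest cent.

$32,496.78

Assessed value = $1,771,493 × 0.64 = $1,133,755.52
Ashport ISD: $1,133,755.52 × 0.0104 = $11,791.057408
Larchfield County: ($1,133,755.52 − $65,900) × 0.00668 = $1,067,855.52 × 0.00668 = $7,133.2748736
Community College District: ($1,133,755.52 − $65,900) × 0.00476 = $1,067,855.52 × 0.00476 = $5,082.9922752
Marlowe Township: ($1,133,755.52 − $65,900) × 0.00155 = $1,067,855.52 × 0.00155 = $1,655.176056
City of Ashport: ($1,133,755.52 − $65,900) × 0.0064 = $1,067,855.52 × 0.0064 = $6,834.275328
Total = $32,496.7759408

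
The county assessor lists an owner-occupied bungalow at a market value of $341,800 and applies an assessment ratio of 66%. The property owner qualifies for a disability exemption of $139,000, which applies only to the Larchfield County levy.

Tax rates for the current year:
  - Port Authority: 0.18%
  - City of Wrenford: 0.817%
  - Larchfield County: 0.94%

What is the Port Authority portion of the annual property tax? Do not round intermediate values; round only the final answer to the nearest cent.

Assessed value = $341,800 × 0.66 = $225,588
Port Authority taxable value = $225,588 (exemption does not apply)
Port Authority levy = $225,588 × 0.0018 = $406.0584

$406.06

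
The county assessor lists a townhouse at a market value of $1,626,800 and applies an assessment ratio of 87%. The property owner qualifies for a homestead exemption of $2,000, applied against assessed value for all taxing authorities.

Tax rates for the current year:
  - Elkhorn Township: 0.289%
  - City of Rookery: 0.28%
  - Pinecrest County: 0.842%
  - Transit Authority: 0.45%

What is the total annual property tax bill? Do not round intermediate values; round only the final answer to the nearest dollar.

$26,302

Assessed value = $1,626,800 × 0.87 = $1,415,316
Taxable value = $1,415,316 − $2,000 = $1,413,316
Elkhorn Township: $1,413,316 × 0.00289 = $4,084.48324
City of Rookery: $1,413,316 × 0.0028 = $3,957.2848
Pinecrest County: $1,413,316 × 0.00842 = $11,900.12072
Transit Authority: $1,413,316 × 0.0045 = $6,359.922
Total = $4,084.48324 + $3,957.2848 + $11,900.12072 + $6,359.922 = $26,301.81076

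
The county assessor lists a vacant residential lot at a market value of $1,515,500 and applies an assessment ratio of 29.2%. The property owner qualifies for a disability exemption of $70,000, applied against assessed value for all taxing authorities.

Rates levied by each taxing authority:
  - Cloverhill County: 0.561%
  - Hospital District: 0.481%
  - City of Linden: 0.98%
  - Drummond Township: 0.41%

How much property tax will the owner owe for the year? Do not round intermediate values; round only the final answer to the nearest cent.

Assessed value = $1,515,500 × 0.292 = $442,526
Taxable value = $442,526 − $70,000 = $372,526
Cloverhill County: $372,526 × 0.00561 = $2,089.87086
Hospital District: $372,526 × 0.00481 = $1,791.85006
City of Linden: $372,526 × 0.0098 = $3,650.7548
Drummond Township: $372,526 × 0.0041 = $1,527.3566
Total = $2,089.87086 + $1,791.85006 + $3,650.7548 + $1,527.3566 = $9,059.83232

$9,059.83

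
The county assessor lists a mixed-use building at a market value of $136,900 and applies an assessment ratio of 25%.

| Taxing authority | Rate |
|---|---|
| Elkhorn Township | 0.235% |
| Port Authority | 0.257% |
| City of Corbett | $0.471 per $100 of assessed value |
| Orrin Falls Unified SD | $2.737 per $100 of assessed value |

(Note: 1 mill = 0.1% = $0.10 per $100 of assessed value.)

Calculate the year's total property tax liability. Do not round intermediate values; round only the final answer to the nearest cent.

$1,266.33

Assessed value = $136,900 × 0.25 = $34,225
Elkhorn Township: $34,225 × 0.00235 = $80.42875
Port Authority: $34,225 × 0.00257 = $87.95825
City of Corbett: $34,225 × 0.00471 = $161.19975
Orrin Falls Unified SD: $34,225 × 0.02737 = $936.73825
Total = $1,266.325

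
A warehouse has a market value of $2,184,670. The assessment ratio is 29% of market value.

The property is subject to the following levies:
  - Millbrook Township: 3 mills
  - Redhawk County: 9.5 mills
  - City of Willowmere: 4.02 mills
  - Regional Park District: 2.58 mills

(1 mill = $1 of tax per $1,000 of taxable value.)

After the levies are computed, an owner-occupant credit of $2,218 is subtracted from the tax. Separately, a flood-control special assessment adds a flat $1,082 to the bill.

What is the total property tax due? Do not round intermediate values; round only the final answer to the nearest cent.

$10,964.89

Assessed value = $2,184,670 × 0.29 = $633,554.3
Millbrook Township: $633,554.3 × 0.003 = $1,900.6629
Redhawk County: $633,554.3 × 0.0095 = $6,018.76585
City of Willowmere: $633,554.3 × 0.00402 = $2,546.888286
Regional Park District: $633,554.3 × 0.00258 = $1,634.570094
Levies subtotal = $12,100.88713
After credit = $12,100.88713 − $2,218 = $9,882.88713
Total = $9,882.88713 + $1,082 = $10,964.88713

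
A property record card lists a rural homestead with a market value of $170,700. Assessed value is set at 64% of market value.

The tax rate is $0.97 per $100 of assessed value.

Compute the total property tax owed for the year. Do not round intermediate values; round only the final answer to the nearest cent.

$1,059.71

Assessed value = $170,700 × 0.64 = $109,248
Tax = $109,248 × 0.0097 = $1,059.7056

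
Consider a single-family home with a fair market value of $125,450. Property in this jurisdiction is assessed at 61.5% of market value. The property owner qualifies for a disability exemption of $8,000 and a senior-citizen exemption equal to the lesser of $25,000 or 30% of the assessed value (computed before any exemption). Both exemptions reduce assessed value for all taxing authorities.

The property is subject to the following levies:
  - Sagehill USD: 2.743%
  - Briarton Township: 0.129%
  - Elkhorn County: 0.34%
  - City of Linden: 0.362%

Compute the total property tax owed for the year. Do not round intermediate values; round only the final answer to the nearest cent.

$1,644.26

Assessed value = $125,450 × 0.615 = $77,151.75
Senior-citizen exemption = min($25,000, 30% × $77,151.75) = min($25,000, $23,145.525) = $23,145.525 (percentage binds)
Taxable value = $77,151.75 − $8,000 − $23,145.525 = $46,006.225
Sagehill USD: $46,006.225 × 0.02743 = $1,261.95075175
Briarton Township: $46,006.225 × 0.00129 = $59.34803025
Elkhorn County: $46,006.225 × 0.0034 = $156.421165
City of Linden: $46,006.225 × 0.00362 = $166.5425345
Total = $1,644.2624815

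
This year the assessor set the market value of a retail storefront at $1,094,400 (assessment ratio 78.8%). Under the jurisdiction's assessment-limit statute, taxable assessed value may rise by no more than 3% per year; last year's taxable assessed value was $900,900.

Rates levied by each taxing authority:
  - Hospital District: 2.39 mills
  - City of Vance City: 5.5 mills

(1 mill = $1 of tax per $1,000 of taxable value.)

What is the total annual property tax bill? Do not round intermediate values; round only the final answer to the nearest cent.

$6,804.24

Uncapped assessed value = $1,094,400 × 0.788 = $862,387.2
Cap limit = $900,900 × 1.03 = $927,927
Taxable assessed value = min($862,387.2, $927,927) = $862,387.2 (cap does not bind)
Hospital District: $862,387.2 × 0.00239 = $2,061.105408
City of Vance City: $862,387.2 × 0.0055 = $4,743.1296
Total = $6,804.235008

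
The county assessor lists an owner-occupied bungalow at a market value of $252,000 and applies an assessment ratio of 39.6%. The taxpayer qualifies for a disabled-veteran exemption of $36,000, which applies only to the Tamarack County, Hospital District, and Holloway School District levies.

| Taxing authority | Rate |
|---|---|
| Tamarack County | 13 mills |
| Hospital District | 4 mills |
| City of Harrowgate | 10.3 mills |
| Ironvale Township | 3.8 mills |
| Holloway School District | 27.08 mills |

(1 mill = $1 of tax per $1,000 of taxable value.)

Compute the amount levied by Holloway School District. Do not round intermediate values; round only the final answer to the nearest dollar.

$1,727

Assessed value = $252,000 × 0.396 = $99,792
Holloway School District taxable value = $99,792 − $36,000 = $63,792
Holloway School District levy = $63,792 × 0.02708 = $1,727.48736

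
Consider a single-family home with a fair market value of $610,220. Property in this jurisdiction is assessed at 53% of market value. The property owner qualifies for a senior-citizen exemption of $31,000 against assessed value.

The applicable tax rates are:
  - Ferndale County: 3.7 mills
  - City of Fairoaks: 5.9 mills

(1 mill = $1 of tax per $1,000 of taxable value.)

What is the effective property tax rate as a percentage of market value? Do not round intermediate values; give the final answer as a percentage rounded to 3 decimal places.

0.460%

Assessed value = $610,220 × 0.53 = $323,416.6
Taxable value = $323,416.6 − $31,000 = $292,416.6
Ferndale County: $292,416.6 × 0.0037 = $1,081.94142
City of Fairoaks: $292,416.6 × 0.0059 = $1,725.25794
Total tax = $2,807.19936
Effective rate = $2,807.19936 ÷ $610,220 = 0.460% of market value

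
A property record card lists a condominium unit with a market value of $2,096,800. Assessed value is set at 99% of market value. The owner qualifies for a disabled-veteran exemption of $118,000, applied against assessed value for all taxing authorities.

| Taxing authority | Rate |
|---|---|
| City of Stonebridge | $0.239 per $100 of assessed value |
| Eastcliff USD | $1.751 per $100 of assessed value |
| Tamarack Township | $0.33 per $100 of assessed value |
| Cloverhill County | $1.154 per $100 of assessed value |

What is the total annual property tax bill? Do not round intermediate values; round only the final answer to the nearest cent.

Assessed value = $2,096,800 × 0.99 = $2,075,832
Taxable value = $2,075,832 − $118,000 = $1,957,832
City of Stonebridge: $1,957,832 × 0.00239 = $4,679.21848
Eastcliff USD: $1,957,832 × 0.01751 = $34,281.63832
Tamarack Township: $1,957,832 × 0.0033 = $6,460.8456
Cloverhill County: $1,957,832 × 0.01154 = $22,593.38128
Total = $4,679.21848 + $34,281.63832 + $6,460.8456 + $22,593.38128 = $68,015.08368

$68,015.08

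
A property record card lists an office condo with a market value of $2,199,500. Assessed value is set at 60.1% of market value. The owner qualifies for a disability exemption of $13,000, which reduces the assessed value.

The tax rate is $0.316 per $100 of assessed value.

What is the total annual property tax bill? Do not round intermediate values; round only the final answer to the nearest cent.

Assessed value = $2,199,500 × 0.601 = $1,321,899.5
Taxable value = $1,321,899.5 − $13,000 = $1,308,899.5
Tax = $1,308,899.5 × 0.00316 = $4,136.12242

$4,136.12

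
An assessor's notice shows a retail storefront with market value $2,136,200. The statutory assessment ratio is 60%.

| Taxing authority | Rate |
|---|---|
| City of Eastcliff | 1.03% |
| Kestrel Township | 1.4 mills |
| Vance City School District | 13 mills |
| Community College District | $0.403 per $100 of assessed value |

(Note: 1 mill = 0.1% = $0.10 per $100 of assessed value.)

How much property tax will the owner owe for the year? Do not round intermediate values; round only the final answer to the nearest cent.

Assessed value = $2,136,200 × 0.6 = $1,281,720
City of Eastcliff: $1,281,720 × 0.0103 = $13,201.716
Kestrel Township: $1,281,720 × 0.0014 = $1,794.408
Vance City School District: $1,281,720 × 0.013 = $16,662.36
Community College District: $1,281,720 × 0.00403 = $5,165.3316
Total = $36,823.8156

$36,823.82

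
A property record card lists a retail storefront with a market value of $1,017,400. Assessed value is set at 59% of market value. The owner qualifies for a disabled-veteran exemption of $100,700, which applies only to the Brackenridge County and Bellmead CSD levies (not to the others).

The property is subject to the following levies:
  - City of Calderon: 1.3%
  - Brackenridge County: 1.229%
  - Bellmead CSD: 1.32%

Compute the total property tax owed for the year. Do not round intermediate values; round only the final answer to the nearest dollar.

$20,537

Assessed value = $1,017,400 × 0.59 = $600,266
City of Calderon: $600,266 × 0.013 = $7,803.458
Brackenridge County: ($600,266 − $100,700) × 0.01229 = $499,566 × 0.01229 = $6,139.66614
Bellmead CSD: ($600,266 − $100,700) × 0.0132 = $499,566 × 0.0132 = $6,594.2712
Total = $20,537.39534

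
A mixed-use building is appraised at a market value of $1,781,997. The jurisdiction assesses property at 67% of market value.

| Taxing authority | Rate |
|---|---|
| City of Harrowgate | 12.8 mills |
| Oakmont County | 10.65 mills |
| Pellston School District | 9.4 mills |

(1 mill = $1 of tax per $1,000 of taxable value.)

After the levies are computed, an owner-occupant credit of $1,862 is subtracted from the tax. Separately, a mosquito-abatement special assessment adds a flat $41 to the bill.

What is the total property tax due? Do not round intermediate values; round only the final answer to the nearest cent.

Assessed value = $1,781,997 × 0.67 = $1,193,937.99
City of Harrowgate: $1,193,937.99 × 0.0128 = $15,282.406272
Oakmont County: $1,193,937.99 × 0.01065 = $12,715.4395935
Pellston School District: $1,193,937.99 × 0.0094 = $11,223.017106
Levies subtotal = $39,220.8629715
After credit = $39,220.8629715 − $1,862 = $37,358.8629715
Total = $37,358.8629715 + $41 = $37,399.8629715

$37,399.86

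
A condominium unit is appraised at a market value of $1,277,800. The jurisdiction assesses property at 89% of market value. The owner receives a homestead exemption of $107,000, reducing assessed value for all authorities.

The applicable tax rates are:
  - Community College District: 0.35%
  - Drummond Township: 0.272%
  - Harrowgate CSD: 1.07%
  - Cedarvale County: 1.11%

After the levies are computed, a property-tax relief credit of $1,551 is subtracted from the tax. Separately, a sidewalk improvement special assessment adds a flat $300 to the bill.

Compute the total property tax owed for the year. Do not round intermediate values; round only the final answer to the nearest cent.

Assessed value = $1,277,800 × 0.89 = $1,137,242
Taxable value = $1,137,242 − $107,000 = $1,030,242
Community College District: $1,030,242 × 0.0035 = $3,605.847
Drummond Township: $1,030,242 × 0.00272 = $2,802.25824
Harrowgate CSD: $1,030,242 × 0.0107 = $11,023.5894
Cedarvale County: $1,030,242 × 0.0111 = $11,435.6862
Levies subtotal = $28,867.38084
After credit = $28,867.38084 − $1,551 = $27,316.38084
Total = $27,316.38084 + $300 = $27,616.38084

$27,616.38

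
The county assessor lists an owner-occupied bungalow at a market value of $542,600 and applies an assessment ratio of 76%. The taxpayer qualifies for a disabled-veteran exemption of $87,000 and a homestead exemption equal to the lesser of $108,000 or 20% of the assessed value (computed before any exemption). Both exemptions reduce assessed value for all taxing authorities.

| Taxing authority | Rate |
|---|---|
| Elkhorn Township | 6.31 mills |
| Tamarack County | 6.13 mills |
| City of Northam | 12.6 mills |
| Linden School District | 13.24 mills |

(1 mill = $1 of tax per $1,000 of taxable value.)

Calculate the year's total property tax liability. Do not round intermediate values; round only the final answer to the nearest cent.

Assessed value = $542,600 × 0.76 = $412,376
Homestead exemption = min($108,000, 20% × $412,376) = min($108,000, $82,475.2) = $82,475.2 (percentage binds)
Taxable value = $412,376 − $87,000 − $82,475.2 = $242,900.8
Elkhorn Township: $242,900.8 × 0.00631 = $1,532.704048
Tamarack County: $242,900.8 × 0.00613 = $1,488.981904
City of Northam: $242,900.8 × 0.0126 = $3,060.55008
Linden School District: $242,900.8 × 0.01324 = $3,216.006592
Total = $9,298.242624

$9,298.24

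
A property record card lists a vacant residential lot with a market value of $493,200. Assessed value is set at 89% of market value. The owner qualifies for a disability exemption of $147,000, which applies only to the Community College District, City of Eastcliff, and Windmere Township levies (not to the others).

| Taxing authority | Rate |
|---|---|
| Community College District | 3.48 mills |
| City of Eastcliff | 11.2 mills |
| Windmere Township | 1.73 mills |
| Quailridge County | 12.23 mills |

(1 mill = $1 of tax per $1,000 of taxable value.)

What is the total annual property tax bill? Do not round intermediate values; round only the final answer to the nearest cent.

$10,159.20

Assessed value = $493,200 × 0.89 = $438,948
Community College District: ($438,948 − $147,000) × 0.00348 = $291,948 × 0.00348 = $1,015.97904
City of Eastcliff: ($438,948 − $147,000) × 0.0112 = $291,948 × 0.0112 = $3,269.8176
Windmere Township: ($438,948 − $147,000) × 0.00173 = $291,948 × 0.00173 = $505.07004
Quailridge County: $438,948 × 0.01223 = $5,368.33404
Total = $10,159.20072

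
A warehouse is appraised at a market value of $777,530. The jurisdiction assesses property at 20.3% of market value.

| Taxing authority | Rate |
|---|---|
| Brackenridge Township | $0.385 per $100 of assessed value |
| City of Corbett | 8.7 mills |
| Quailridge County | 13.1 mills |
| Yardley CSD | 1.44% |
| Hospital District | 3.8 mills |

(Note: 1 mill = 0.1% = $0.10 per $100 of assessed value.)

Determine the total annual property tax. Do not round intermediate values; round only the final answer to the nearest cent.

$6,921.22

Assessed value = $777,530 × 0.203 = $157,838.59
Brackenridge Township: $157,838.59 × 0.00385 = $607.6785715
City of Corbett: $157,838.59 × 0.0087 = $1,373.195733
Quailridge County: $157,838.59 × 0.0131 = $2,067.685529
Yardley CSD: $157,838.59 × 0.0144 = $2,272.875696
Hospital District: $157,838.59 × 0.0038 = $599.786642
Total = $6,921.2221715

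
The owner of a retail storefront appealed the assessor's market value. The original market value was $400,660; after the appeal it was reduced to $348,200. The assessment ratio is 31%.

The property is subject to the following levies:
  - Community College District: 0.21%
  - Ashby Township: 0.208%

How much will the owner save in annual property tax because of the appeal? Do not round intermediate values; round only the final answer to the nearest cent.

Old assessed value = $400,660 × 0.31 = $124,204.6
New assessed value = $348,200 × 0.31 = $107,942
Combined rate = 0.0021 + 0.00208 = 0.00418
Old tax = $124,204.6 × 0.00418 = $519.175228
New tax = $107,942 × 0.00418 = $451.19756
Reduction = $519.175228 − $451.19756 = $67.977668

$67.98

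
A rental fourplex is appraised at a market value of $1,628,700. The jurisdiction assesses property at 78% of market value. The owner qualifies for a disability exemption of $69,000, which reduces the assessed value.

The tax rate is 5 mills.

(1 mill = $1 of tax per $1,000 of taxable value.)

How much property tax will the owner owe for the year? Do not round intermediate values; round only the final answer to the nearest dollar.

$6,007

Assessed value = $1,628,700 × 0.78 = $1,270,386
Taxable value = $1,270,386 − $69,000 = $1,201,386
Tax = $1,201,386 × 0.005 = $6,006.93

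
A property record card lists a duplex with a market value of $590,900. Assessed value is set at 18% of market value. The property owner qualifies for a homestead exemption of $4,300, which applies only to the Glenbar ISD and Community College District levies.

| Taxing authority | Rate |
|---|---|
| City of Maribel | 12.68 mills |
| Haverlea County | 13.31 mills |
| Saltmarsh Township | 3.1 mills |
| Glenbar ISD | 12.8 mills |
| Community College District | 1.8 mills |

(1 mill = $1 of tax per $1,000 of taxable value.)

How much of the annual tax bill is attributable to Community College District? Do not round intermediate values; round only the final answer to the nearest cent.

Assessed value = $590,900 × 0.18 = $106,362
Community College District taxable value = $106,362 − $4,300 = $102,062
Community College District levy = $102,062 × 0.0018 = $183.7116

$183.71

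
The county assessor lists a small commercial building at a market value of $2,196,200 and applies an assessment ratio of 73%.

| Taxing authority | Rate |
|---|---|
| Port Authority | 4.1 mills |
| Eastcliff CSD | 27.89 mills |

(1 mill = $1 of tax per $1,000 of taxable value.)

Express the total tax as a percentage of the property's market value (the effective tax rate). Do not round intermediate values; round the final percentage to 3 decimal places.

Assessed value = $2,196,200 × 0.73 = $1,603,226
Port Authority: $1,603,226 × 0.0041 = $6,573.2266
Eastcliff CSD: $1,603,226 × 0.02789 = $44,713.97314
Total tax = $51,287.19974
Effective rate = $51,287.19974 ÷ $2,196,200 = 2.335% of market value

2.335%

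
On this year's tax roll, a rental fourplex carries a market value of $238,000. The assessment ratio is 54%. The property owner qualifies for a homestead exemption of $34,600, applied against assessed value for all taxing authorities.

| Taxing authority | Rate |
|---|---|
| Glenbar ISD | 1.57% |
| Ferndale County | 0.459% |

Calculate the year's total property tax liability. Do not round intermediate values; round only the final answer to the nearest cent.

$1,905.64

Assessed value = $238,000 × 0.54 = $128,520
Taxable value = $128,520 − $34,600 = $93,920
Glenbar ISD: $93,920 × 0.0157 = $1,474.544
Ferndale County: $93,920 × 0.00459 = $431.0928
Total = $1,474.544 + $431.0928 = $1,905.6368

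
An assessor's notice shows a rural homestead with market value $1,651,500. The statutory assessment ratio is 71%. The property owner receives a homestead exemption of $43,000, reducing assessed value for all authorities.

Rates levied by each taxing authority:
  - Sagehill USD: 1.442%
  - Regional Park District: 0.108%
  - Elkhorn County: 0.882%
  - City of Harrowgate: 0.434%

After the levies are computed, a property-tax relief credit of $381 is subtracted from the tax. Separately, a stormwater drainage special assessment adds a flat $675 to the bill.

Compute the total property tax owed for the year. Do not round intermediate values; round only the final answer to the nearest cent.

$32,667.33

Assessed value = $1,651,500 × 0.71 = $1,172,565
Taxable value = $1,172,565 − $43,000 = $1,129,565
Sagehill USD: $1,129,565 × 0.01442 = $16,288.3273
Regional Park District: $1,129,565 × 0.00108 = $1,219.9302
Elkhorn County: $1,129,565 × 0.00882 = $9,962.7633
City of Harrowgate: $1,129,565 × 0.00434 = $4,902.3121
Levies subtotal = $32,373.3329
After credit = $32,373.3329 − $381 = $31,992.3329
Total = $31,992.3329 + $675 = $32,667.3329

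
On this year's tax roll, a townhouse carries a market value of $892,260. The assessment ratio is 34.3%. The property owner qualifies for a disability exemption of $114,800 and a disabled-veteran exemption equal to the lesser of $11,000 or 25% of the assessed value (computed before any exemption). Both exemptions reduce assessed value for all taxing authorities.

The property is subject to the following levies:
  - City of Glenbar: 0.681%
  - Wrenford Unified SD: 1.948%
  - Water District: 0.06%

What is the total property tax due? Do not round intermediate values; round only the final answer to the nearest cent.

$4,846.79

Assessed value = $892,260 × 0.343 = $306,045.18
Disabled-veteran exemption = min($11,000, 25% × $306,045.18) = min($11,000, $76,511.295) = $11,000 (dollar cap binds)
Taxable value = $306,045.18 − $114,800 − $11,000 = $180,245.18
City of Glenbar: $180,245.18 × 0.00681 = $1,227.4696758
Wrenford Unified SD: $180,245.18 × 0.01948 = $3,511.1761064
Water District: $180,245.18 × 0.0006 = $108.147108
Total = $4,846.7928902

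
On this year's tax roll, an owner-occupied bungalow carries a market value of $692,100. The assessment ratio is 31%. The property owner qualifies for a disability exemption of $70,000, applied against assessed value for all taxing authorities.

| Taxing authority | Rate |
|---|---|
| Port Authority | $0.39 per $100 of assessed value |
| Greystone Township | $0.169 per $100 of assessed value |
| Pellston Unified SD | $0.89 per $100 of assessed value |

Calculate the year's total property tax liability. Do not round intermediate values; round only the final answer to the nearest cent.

Assessed value = $692,100 × 0.31 = $214,551
Taxable value = $214,551 − $70,000 = $144,551
Port Authority: $144,551 × 0.0039 = $563.7489
Greystone Township: $144,551 × 0.00169 = $244.29119
Pellston Unified SD: $144,551 × 0.0089 = $1,286.5039
Total = $563.7489 + $244.29119 + $1,286.5039 = $2,094.54399

$2,094.54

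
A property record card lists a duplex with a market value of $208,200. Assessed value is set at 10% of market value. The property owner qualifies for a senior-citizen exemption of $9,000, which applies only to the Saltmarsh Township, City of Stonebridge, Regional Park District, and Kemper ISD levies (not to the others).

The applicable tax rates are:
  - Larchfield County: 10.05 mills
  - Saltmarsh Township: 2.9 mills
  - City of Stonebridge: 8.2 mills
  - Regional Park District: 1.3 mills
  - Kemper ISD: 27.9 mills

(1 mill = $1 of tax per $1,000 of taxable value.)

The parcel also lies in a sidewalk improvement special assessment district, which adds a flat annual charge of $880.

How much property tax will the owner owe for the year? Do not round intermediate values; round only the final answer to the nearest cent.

Assessed value = $208,200 × 0.1 = $20,820
Larchfield County: $20,820 × 0.01005 = $209.241
Saltmarsh Township: ($20,820 − $9,000) × 0.0029 = $11,820 × 0.0029 = $34.278
City of Stonebridge: ($20,820 − $9,000) × 0.0082 = $11,820 × 0.0082 = $96.924
Regional Park District: ($20,820 − $9,000) × 0.0013 = $11,820 × 0.0013 = $15.366
Kemper ISD: ($20,820 − $9,000) × 0.0279 = $11,820 × 0.0279 = $329.778
Levies subtotal = $685.587
Total = $685.587 + $880 = $1,565.587

$1,565.59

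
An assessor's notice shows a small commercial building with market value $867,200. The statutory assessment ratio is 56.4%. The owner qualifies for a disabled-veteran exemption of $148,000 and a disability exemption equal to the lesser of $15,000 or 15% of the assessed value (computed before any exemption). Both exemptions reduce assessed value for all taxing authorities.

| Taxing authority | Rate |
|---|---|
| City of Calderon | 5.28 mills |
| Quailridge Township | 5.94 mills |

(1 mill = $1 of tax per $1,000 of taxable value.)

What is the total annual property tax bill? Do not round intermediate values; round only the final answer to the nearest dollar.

$3,659

Assessed value = $867,200 × 0.564 = $489,100.8
Disability exemption = min($15,000, 15% × $489,100.8) = min($15,000, $73,365.12) = $15,000 (dollar cap binds)
Taxable value = $489,100.8 − $148,000 − $15,000 = $326,100.8
City of Calderon: $326,100.8 × 0.00528 = $1,721.812224
Quailridge Township: $326,100.8 × 0.00594 = $1,937.038752
Total = $3,658.850976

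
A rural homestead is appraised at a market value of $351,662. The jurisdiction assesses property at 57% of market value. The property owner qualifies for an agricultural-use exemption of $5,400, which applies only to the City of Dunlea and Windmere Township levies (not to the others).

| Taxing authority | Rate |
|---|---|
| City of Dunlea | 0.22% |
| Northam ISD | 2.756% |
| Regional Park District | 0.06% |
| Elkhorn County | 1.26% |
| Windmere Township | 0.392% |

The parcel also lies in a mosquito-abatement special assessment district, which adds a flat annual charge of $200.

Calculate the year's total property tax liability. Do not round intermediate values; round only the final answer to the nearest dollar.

$9,564

Assessed value = $351,662 × 0.57 = $200,447.34
City of Dunlea: ($200,447.34 − $5,400) × 0.0022 = $195,047.34 × 0.0022 = $429.104148
Northam ISD: $200,447.34 × 0.02756 = $5,524.3286904
Regional Park District: $200,447.34 × 0.0006 = $120.268404
Elkhorn County: $200,447.34 × 0.0126 = $2,525.636484
Windmere Township: ($200,447.34 − $5,400) × 0.00392 = $195,047.34 × 0.00392 = $764.5855728
Levies subtotal = $9,363.9232992
Total = $9,363.9232992 + $200 = $9,563.9232992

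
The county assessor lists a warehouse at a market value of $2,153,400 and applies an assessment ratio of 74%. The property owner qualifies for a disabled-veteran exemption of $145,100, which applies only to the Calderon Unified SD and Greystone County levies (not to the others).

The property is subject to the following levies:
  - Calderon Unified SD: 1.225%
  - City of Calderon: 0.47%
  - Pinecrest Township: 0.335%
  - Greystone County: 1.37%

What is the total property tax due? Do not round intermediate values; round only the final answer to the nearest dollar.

$50,414

Assessed value = $2,153,400 × 0.74 = $1,593,516
Calderon Unified SD: ($1,593,516 − $145,100) × 0.01225 = $1,448,416 × 0.01225 = $17,743.096
City of Calderon: $1,593,516 × 0.0047 = $7,489.5252
Pinecrest Township: $1,593,516 × 0.00335 = $5,338.2786
Greystone County: ($1,593,516 − $145,100) × 0.0137 = $1,448,416 × 0.0137 = $19,843.2992
Total = $50,414.199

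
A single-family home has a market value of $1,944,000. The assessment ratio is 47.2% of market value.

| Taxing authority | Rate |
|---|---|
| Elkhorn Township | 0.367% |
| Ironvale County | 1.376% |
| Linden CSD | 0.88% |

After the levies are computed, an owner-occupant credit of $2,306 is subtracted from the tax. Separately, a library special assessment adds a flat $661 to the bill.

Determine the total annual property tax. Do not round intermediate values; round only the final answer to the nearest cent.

$22,422.81

Assessed value = $1,944,000 × 0.472 = $917,568
Elkhorn Township: $917,568 × 0.00367 = $3,367.47456
Ironvale County: $917,568 × 0.01376 = $12,625.73568
Linden CSD: $917,568 × 0.0088 = $8,074.5984
Levies subtotal = $24,067.80864
After credit = $24,067.80864 − $2,306 = $21,761.80864
Total = $21,761.80864 + $661 = $22,422.80864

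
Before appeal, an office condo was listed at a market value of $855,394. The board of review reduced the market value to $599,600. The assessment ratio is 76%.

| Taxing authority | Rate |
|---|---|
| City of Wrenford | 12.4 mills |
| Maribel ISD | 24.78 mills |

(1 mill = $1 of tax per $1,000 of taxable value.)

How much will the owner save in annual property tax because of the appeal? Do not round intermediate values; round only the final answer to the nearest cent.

$7,227.92

Old assessed value = $855,394 × 0.76 = $650,099.44
New assessed value = $599,600 × 0.76 = $455,696
Combined rate = 0.0124 + 0.02478 = 0.03718
Old tax = $650,099.44 × 0.03718 = $24,170.6971792
New tax = $455,696 × 0.03718 = $16,942.77728
Reduction = $24,170.6971792 − $16,942.77728 = $7,227.9198992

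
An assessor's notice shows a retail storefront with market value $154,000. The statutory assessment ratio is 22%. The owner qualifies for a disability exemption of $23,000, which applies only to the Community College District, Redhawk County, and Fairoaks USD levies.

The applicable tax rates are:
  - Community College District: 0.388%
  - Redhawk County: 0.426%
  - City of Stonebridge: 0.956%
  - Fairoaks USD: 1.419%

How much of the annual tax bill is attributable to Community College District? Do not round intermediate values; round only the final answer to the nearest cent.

$42.21

Assessed value = $154,000 × 0.22 = $33,880
Community College District taxable value = $33,880 − $23,000 = $10,880
Community College District levy = $10,880 × 0.00388 = $42.2144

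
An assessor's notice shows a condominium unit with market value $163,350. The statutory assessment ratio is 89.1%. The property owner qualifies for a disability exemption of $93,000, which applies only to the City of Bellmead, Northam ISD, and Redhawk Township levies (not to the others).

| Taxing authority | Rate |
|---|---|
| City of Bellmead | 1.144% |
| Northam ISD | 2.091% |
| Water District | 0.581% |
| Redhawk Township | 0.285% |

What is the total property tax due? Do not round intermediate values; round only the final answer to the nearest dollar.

$2,695

Assessed value = $163,350 × 0.891 = $145,544.85
City of Bellmead: ($145,544.85 − $93,000) × 0.01144 = $52,544.85 × 0.01144 = $601.113084
Northam ISD: ($145,544.85 − $93,000) × 0.02091 = $52,544.85 × 0.02091 = $1,098.7128135
Water District: $145,544.85 × 0.00581 = $845.6155785
Redhawk Township: ($145,544.85 − $93,000) × 0.00285 = $52,544.85 × 0.00285 = $149.7528225
Total = $2,695.1942985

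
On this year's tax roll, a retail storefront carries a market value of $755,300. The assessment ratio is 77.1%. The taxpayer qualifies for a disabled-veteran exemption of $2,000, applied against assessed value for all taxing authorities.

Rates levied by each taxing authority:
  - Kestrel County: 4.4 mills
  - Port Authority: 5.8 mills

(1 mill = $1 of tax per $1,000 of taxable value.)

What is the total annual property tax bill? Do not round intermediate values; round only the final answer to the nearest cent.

$5,919.43

Assessed value = $755,300 × 0.771 = $582,336.3
Taxable value = $582,336.3 − $2,000 = $580,336.3
Kestrel County: $580,336.3 × 0.0044 = $2,553.47972
Port Authority: $580,336.3 × 0.0058 = $3,365.95054
Total = $2,553.47972 + $3,365.95054 = $5,919.43026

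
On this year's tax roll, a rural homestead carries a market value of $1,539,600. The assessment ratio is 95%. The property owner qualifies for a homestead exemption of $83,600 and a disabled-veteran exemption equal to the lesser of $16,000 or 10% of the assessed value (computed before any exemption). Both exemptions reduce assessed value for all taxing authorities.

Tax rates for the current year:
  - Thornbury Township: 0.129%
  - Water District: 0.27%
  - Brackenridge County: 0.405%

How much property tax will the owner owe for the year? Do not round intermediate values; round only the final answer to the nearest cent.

$10,958.68

Assessed value = $1,539,600 × 0.95 = $1,462,620
Disabled-veteran exemption = min($16,000, 10% × $1,462,620) = min($16,000, $146,262) = $16,000 (dollar cap binds)
Taxable value = $1,462,620 − $83,600 − $16,000 = $1,363,020
Thornbury Township: $1,363,020 × 0.00129 = $1,758.2958
Water District: $1,363,020 × 0.0027 = $3,680.154
Brackenridge County: $1,363,020 × 0.00405 = $5,520.231
Total = $10,958.6808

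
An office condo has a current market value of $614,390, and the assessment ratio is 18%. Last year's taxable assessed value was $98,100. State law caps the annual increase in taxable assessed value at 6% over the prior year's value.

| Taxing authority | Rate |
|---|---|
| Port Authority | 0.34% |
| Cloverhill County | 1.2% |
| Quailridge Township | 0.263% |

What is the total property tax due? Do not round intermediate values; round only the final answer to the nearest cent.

Uncapped assessed value = $614,390 × 0.18 = $110,590.2
Cap limit = $98,100 × 1.06 = $103,986
Taxable assessed value = min($110,590.2, $103,986) = $103,986 (cap binds)
Port Authority: $103,986 × 0.0034 = $353.5524
Cloverhill County: $103,986 × 0.012 = $1,247.832
Quailridge Township: $103,986 × 0.00263 = $273.48318
Total = $1,874.86758

$1,874.87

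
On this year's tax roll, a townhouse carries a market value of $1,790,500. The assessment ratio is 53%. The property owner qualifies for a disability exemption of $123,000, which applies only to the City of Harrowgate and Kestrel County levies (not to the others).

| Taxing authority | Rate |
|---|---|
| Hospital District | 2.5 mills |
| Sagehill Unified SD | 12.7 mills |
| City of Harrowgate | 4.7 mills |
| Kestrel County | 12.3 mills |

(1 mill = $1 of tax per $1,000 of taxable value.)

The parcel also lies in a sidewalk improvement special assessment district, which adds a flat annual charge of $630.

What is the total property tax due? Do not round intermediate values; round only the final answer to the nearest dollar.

Assessed value = $1,790,500 × 0.53 = $948,965
Hospital District: $948,965 × 0.0025 = $2,372.4125
Sagehill Unified SD: $948,965 × 0.0127 = $12,051.8555
City of Harrowgate: ($948,965 − $123,000) × 0.0047 = $825,965 × 0.0047 = $3,882.0355
Kestrel County: ($948,965 − $123,000) × 0.0123 = $825,965 × 0.0123 = $10,159.3695
Levies subtotal = $28,465.673
Total = $28,465.673 + $630 = $29,095.673

$29,096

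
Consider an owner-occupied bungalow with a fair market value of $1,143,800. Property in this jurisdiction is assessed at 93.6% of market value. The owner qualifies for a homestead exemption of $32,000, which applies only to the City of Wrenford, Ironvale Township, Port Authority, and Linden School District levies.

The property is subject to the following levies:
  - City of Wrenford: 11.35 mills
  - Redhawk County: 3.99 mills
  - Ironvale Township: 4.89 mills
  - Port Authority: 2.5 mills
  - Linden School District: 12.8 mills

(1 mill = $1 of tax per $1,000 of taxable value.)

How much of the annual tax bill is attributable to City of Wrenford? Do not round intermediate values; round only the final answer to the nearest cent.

Assessed value = $1,143,800 × 0.936 = $1,070,596.8
City of Wrenford taxable value = $1,070,596.8 − $32,000 = $1,038,596.8
City of Wrenford levy = $1,038,596.8 × 0.01135 = $11,788.07368

$11,788.07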